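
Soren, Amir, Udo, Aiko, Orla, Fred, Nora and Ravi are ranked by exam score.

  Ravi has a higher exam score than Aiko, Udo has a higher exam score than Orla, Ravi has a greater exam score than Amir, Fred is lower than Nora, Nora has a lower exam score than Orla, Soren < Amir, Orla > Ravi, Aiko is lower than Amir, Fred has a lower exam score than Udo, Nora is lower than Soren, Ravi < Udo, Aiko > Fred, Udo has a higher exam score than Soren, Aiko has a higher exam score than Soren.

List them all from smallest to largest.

Fred < Nora < Soren < Aiko < Amir < Ravi < Orla < Udo

The consecutive links are each given: Fred < Nora; Nora < Soren; Soren < Aiko; Aiko < Amir; Amir < Ravi; Ravi < Orla; Orla < Udo.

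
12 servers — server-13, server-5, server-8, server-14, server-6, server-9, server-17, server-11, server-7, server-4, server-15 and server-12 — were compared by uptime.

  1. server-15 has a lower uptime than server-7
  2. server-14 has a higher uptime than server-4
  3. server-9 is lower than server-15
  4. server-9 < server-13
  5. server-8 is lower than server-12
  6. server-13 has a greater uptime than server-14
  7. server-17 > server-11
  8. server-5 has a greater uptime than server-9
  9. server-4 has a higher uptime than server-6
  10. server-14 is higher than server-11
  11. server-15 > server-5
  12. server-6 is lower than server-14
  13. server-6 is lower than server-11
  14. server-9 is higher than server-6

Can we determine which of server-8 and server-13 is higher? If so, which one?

undetermined

Following every chain through server-8: above server-8 we get server-12.
server-13 is not reached, and no chain runs the other way from server-13 to server-8.
So the given relations leave the order of server-8 and server-13 undetermined.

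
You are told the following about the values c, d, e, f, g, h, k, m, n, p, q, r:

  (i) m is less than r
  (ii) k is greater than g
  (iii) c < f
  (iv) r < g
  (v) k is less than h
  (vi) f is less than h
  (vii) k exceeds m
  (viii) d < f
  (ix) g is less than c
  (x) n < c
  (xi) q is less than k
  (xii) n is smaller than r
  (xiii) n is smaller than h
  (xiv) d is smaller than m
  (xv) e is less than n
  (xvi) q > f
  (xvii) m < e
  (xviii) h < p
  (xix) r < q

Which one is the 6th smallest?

g

Piecing the relations together gives one ordering: d < m < e < n < r < g < c < f < q < k < h < p.
Counting 6 from the smallest end gives g.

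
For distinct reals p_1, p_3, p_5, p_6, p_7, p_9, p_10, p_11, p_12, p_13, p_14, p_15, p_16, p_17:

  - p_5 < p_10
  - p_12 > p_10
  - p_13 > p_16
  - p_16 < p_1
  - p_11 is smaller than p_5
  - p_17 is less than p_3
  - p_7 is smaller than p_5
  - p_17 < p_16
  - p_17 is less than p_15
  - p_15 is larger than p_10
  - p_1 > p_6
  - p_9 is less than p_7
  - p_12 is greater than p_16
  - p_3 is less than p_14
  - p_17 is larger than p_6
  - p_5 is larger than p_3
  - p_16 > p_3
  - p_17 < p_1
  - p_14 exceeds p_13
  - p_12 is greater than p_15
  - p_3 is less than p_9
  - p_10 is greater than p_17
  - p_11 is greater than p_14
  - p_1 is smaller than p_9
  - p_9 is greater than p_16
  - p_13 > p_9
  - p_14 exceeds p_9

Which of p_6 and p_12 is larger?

Link the given pairs in sequence: p_6 < p_17; p_17 < p_3; p_3 < p_16; p_16 < p_1; p_1 < p_9; p_9 < p_13; p_13 < p_14; p_14 < p_11; p_11 < p_5; p_5 < p_10; p_10 < p_15; p_15 < p_12.
Together: p_6 < p_17 < p_3 < p_16 < p_1 < p_9 < p_13 < p_14 < p_11 < p_5 < p_10 < p_15 < p_12.
So p_6 < p_12; p_12 is the larger of the two.

p_12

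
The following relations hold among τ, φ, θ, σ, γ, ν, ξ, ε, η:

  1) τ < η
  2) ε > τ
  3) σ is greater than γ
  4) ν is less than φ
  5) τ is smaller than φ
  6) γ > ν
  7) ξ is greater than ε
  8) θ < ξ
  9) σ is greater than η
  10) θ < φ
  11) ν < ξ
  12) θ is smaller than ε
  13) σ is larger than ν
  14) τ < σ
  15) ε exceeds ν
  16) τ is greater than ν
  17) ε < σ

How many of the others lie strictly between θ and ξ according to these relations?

1

Chaining upward from θ reaches: φ, ε, σ.
Chaining downward from ξ reaches: ν, τ, ε.
Strictly between θ and ξ are those in both lists: ε — 1 element.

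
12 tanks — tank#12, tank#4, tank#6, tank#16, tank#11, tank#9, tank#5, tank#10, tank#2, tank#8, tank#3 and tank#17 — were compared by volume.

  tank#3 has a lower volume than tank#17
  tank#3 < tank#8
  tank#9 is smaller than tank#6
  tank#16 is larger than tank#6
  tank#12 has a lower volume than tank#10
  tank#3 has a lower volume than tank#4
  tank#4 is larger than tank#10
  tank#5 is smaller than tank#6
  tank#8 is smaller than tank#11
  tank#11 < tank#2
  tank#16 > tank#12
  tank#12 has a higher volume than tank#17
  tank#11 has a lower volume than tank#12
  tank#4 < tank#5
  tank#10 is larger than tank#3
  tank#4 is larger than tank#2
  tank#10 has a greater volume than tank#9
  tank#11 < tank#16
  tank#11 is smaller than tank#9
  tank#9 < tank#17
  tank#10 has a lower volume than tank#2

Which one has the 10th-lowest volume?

Piecing the relations together gives one ordering: tank#3 < tank#8 < tank#11 < tank#9 < tank#17 < tank#12 < tank#10 < tank#2 < tank#4 < tank#5 < tank#6 < tank#16.
The 10th smallest is tank#5.

tank#5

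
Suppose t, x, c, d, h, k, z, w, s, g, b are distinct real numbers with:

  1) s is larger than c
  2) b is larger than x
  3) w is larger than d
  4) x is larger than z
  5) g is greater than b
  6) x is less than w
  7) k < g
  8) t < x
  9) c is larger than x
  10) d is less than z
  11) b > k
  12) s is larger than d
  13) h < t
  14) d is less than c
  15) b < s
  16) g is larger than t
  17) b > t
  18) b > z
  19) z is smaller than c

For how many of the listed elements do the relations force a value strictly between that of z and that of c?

The relations place z below c. An element lies strictly between them when it is forced above z and also forced below c.
Above z: {x, b, s, w, g}. Below c: {d, h, t, x}.
Intersection: {x} — 1.

1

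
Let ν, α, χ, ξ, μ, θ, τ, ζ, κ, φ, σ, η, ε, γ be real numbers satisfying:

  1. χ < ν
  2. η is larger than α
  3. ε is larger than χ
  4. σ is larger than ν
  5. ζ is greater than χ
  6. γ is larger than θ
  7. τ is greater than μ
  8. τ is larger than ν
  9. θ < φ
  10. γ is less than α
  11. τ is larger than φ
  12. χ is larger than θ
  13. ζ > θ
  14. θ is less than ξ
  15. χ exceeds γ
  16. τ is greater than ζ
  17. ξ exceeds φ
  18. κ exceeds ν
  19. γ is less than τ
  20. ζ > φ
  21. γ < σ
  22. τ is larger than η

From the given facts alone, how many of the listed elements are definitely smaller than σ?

The elements the relations force below σ are θ, γ, χ, ν — no chain reaches any other.
That is 4.

4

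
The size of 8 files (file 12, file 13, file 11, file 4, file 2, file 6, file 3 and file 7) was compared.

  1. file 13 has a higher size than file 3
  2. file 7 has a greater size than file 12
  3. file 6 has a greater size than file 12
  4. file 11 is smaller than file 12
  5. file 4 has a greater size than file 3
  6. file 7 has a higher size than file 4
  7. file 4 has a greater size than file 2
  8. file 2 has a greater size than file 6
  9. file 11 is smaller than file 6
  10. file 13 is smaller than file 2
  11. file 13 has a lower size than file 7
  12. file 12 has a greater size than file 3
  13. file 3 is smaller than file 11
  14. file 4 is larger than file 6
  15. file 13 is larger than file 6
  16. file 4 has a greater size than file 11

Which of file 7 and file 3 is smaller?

file 3

The relevant relations are file 3 < file 11; file 11 < file 6; file 6 < file 13; file 13 < file 2; file 2 < file 4; file 4 < file 7.
Chaining these gives file 3 < file 11 < file 6 < file 13 < file 2 < file 4 < file 7.
So file 3 < file 7; file 3 is the smaller of the two.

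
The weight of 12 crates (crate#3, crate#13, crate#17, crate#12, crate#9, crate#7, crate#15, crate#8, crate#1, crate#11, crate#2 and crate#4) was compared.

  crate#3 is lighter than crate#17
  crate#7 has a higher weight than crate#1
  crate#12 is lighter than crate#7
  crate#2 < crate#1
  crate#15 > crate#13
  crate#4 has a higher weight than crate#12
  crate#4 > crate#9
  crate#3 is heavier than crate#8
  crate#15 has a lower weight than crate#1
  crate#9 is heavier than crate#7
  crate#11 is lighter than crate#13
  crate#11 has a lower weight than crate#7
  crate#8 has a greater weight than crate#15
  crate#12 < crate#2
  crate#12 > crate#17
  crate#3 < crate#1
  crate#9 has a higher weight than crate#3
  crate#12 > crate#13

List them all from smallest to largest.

The consecutive links are each given: crate#11 < crate#13; crate#13 < crate#15; crate#15 < crate#8; crate#8 < crate#3; crate#3 < crate#17; crate#17 < crate#12; crate#12 < crate#2; crate#2 < crate#1; crate#1 < crate#7; crate#7 < crate#9; crate#9 < crate#4.

crate#11 < crate#13 < crate#15 < crate#8 < crate#3 < crate#17 < crate#12 < crate#2 < crate#1 < crate#7 < crate#9 < crate#4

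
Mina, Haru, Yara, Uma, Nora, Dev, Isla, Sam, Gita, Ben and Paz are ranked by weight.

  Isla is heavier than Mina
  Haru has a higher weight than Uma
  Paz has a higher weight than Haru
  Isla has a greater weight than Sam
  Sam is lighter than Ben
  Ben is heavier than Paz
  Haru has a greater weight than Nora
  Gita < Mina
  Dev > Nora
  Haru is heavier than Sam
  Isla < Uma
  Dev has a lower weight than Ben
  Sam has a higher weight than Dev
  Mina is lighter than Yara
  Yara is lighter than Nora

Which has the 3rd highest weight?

Haru

The consecutive relations fix a unique order: Gita < Mina < Yara < Nora < Dev < Sam < Isla < Uma < Haru < Paz < Ben.
Counting 3 from the largest end gives Haru.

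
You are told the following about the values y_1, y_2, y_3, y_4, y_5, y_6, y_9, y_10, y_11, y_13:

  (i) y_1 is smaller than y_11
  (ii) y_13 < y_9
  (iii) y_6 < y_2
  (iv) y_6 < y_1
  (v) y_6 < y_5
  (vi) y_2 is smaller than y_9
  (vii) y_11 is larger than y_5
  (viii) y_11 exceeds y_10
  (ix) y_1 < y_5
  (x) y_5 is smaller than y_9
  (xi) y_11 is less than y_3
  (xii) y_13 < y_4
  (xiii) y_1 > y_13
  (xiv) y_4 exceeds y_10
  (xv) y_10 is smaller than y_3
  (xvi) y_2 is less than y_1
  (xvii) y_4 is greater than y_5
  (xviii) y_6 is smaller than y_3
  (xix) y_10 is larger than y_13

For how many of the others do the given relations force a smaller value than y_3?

Directly below y_3: y_6, y_10, y_11.
One step further: y_13, y_1, y_5 (6 so far).
One step further: y_2 (7 so far).
Nothing else is reachable below y_3; 7 in all.

7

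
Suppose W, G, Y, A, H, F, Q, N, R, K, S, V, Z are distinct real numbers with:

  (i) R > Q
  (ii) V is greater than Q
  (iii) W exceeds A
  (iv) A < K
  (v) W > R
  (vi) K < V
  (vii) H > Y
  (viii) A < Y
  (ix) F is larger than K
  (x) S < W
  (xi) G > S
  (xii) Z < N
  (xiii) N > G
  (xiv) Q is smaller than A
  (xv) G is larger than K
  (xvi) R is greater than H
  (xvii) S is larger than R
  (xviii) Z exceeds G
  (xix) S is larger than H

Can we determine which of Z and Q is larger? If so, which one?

Z

Q < A and A < Y give Q < Y.
With Y < H: Q < A < Y < H.
Then H < R extends the chain to R.
Then R < S extends the chain to S.
With S < G: Q < A < Y < H < R < S < G.
Then G < Z extends the chain to Z.
So Z is larger.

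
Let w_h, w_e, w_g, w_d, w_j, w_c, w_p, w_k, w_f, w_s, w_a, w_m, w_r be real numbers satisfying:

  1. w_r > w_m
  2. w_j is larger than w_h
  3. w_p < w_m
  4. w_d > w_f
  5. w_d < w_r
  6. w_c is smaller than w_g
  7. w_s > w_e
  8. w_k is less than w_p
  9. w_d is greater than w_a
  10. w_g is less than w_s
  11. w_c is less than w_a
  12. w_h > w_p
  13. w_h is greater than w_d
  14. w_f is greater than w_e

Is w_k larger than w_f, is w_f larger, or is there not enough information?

undetermined

Following every chain through w_k: above w_k we get w_p, w_h, w_m, w_r, w_j.
w_f is not reached, and no chain runs the other way from w_f to w_k.
So the given relations leave the order of w_k and w_f undetermined.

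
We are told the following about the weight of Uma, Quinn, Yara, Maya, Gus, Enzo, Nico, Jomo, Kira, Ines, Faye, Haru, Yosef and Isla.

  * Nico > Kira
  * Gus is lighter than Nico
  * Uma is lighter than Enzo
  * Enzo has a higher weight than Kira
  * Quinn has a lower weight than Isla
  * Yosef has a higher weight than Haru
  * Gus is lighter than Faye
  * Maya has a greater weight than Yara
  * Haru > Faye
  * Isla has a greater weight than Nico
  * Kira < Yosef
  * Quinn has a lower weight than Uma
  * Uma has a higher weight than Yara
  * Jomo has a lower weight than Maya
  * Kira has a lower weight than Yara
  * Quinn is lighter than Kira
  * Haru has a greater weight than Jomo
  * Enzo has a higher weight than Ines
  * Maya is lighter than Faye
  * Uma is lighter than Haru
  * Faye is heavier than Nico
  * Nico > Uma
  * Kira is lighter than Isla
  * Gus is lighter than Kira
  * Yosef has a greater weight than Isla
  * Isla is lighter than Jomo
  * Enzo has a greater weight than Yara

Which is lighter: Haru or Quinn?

Quinn < Kira and Kira < Yara give Quinn < Yara.
With Yara < Uma: Quinn < Kira < Yara < Uma.
With Uma < Nico: Quinn < Kira < Yara < Uma < Nico.
Then Nico < Isla extends the chain to Isla.
Then Isla < Jomo extends the chain to Jomo.
With Jomo < Maya: Quinn < Kira < Yara < Uma < Nico < Isla < Jomo < Maya.
Then Maya < Faye extends the chain to Faye.
Then Faye < Haru extends the chain to Haru.
So Quinn < Haru; Quinn is the lighter of the two.

Quinn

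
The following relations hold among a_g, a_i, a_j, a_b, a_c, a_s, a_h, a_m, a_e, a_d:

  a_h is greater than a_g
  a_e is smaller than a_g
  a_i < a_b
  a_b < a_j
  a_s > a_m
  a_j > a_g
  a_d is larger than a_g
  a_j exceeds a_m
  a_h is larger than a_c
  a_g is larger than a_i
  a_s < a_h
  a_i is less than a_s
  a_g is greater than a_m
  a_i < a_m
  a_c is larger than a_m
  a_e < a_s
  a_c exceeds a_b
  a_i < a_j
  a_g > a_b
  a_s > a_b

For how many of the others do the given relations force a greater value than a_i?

Directly above a_i: a_m, a_b, a_g, a_j, a_s.
One step further: a_c, a_d, a_h (8 so far).
Nothing else is reachable above a_i; 8 in all.

8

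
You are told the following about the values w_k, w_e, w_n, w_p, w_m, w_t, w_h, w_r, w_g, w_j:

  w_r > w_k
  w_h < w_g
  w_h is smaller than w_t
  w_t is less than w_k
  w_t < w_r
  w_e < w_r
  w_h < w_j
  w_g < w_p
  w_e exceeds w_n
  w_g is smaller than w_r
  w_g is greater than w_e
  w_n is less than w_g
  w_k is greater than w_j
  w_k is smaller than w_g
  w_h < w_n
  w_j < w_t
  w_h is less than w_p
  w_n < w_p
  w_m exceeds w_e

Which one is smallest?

w_h

Chaining upward from w_h: directly above it, w_n, w_j, w_t, w_g, w_p; then w_e, w_k, w_r; then w_m.
That covers every other element, and nothing is given below w_h, so w_h is the smallest.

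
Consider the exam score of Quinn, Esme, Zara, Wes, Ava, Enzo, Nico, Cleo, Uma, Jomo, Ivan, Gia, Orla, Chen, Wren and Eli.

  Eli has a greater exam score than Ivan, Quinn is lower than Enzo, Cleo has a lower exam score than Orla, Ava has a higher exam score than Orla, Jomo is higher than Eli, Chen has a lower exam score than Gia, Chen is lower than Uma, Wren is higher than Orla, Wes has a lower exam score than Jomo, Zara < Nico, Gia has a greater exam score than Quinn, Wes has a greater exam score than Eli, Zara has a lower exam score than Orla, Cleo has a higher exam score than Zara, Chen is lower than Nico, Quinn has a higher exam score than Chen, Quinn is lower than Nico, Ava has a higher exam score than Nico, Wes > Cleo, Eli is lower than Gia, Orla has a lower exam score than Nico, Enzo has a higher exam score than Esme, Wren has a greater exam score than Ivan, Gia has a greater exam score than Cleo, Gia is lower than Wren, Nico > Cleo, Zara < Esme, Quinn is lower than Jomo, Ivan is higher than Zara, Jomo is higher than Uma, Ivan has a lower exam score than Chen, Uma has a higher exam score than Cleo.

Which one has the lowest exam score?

Zara

Chaining upward from Zara: directly above it, Cleo, Orla, Ivan, Esme, Nico; then Eli, Chen, Gia, Uma, Wren, Enzo, Ava, Wes; then Quinn, Jomo.
That covers every other element, and nothing is given below Zara, so Zara is the lowest exam score.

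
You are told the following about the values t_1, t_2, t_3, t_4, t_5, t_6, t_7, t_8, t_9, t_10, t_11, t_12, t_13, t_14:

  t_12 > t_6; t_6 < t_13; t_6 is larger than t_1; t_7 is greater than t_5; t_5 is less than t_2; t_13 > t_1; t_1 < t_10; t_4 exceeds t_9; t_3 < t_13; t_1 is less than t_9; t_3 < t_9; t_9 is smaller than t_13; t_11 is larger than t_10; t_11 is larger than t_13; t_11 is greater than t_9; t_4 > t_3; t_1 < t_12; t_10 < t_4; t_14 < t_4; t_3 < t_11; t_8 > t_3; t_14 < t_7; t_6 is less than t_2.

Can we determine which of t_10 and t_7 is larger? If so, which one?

undetermined

Following every chain through t_10: above t_10 we get t_4, t_11; below t_10 we get t_1.
t_7 is not reached, and no chain runs the other way from t_7 to t_10.
So the given relations leave the order of t_10 and t_7 undetermined.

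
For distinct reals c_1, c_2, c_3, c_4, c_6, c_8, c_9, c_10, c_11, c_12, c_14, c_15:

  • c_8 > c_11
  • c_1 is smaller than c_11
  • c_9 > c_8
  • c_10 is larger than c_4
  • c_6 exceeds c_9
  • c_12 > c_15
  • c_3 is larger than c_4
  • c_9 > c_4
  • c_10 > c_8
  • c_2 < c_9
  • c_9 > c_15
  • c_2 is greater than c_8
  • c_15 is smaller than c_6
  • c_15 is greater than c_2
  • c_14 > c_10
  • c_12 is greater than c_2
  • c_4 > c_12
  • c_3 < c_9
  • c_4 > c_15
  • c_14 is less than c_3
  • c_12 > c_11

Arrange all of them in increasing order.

c_1 < c_11 < c_8 < c_2 < c_15 < c_12 < c_4 < c_10 < c_14 < c_3 < c_9 < c_6

The consecutive links are each given: c_1 < c_11; c_11 < c_8; c_8 < c_2; c_2 < c_15; c_15 < c_12; c_12 < c_4; c_4 < c_10; c_10 < c_14; c_14 < c_3; c_3 < c_9; c_9 < c_6.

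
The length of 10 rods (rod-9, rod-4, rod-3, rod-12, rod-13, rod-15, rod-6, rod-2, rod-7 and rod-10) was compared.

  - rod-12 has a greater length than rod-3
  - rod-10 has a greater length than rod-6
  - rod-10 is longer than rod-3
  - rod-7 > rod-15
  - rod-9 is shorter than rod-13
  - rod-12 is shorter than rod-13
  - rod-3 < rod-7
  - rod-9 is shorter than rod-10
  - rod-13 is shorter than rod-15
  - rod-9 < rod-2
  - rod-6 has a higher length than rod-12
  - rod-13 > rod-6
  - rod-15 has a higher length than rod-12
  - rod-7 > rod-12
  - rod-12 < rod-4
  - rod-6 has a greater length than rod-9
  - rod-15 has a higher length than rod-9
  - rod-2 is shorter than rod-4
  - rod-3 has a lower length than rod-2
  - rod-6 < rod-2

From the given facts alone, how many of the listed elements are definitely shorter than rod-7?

Directly below rod-7: rod-3, rod-12, rod-15.
One step further: rod-9, rod-13 (5 so far).
One step further: rod-6 (6 so far).
Nothing else is reachable below rod-7; 6 in all.

6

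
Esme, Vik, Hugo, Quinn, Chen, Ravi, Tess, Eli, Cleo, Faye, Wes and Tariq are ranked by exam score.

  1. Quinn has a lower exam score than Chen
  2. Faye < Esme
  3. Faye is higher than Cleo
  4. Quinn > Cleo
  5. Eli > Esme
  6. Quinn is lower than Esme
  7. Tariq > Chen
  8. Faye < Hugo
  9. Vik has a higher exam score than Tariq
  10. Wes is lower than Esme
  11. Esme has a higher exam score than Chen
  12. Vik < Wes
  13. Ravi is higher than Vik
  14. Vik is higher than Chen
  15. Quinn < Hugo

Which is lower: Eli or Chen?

Chen

Chen < Tariq < Vik < Wes < Esme < Eli, by transitivity through Tariq, Vik, Wes, Esme.
So Chen < Eli; Chen is the lower of the two.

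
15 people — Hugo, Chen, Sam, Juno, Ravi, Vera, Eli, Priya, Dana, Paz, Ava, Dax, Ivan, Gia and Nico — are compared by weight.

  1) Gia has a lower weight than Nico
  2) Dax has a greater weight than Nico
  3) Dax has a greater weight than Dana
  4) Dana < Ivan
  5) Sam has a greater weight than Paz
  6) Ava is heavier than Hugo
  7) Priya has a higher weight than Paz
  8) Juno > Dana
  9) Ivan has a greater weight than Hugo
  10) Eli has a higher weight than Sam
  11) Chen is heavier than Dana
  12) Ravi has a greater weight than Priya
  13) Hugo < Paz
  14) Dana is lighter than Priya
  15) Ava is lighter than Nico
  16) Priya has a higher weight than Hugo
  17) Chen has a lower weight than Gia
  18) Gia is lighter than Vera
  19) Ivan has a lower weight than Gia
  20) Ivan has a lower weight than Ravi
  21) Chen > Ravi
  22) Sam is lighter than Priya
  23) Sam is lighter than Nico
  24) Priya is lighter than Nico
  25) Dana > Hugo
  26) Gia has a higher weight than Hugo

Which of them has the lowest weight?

Paz is not least since Hugo < Paz; Ava is not least since Hugo < Ava; Sam is not least since Paz < Sam; Dana is not least since Hugo < Dana; Priya is not least since Hugo < Priya; Ivan is not least since Dana < Ivan; Eli is not least since Sam < Eli; Ravi is not least since Ivan < Ravi; Chen is not least since Dana < Chen; Gia is not least since Chen < Gia; Vera is not least since Gia < Vera; Nico is not least since Gia < Nico; Juno is not least since Dana < Juno; Dax is not least since Dana < Dax.
Only Hugo has nothing below it, so Hugo is the lowest weight.

Hugo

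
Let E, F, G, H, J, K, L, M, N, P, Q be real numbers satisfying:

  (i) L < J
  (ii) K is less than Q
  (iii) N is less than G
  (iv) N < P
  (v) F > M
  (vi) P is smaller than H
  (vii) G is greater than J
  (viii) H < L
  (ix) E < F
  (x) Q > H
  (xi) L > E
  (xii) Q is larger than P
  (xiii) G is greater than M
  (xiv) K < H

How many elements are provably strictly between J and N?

3

Chaining upward from N reaches: P, H, Q, L, G.
Chaining downward from J reaches: K, P, H, E, L.
Strictly between N and J are those in both lists: P, H, L — 3 elements.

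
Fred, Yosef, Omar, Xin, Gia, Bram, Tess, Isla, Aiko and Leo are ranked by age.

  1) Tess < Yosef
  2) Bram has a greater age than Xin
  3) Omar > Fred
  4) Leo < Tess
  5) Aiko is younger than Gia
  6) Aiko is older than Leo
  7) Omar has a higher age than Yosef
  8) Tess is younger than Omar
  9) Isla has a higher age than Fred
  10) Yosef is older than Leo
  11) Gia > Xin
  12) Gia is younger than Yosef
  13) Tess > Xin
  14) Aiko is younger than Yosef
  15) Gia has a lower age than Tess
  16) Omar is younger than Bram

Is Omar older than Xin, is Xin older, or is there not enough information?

Omar

The relevant relations are Xin < Gia; Gia < Tess; Tess < Yosef; Yosef < Omar.
Together: Xin < Gia < Tess < Yosef < Omar.
So Omar is older.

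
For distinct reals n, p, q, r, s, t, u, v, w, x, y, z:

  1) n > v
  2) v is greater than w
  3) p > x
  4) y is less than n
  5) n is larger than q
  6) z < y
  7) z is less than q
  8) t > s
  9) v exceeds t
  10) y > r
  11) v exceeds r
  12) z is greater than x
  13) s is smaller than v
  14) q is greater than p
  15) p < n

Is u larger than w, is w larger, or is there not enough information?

Following every chain through w: above w we get v, n.
u is not reached, and no chain runs the other way from u to w.
So the given relations leave the order of w and u undetermined.

undetermined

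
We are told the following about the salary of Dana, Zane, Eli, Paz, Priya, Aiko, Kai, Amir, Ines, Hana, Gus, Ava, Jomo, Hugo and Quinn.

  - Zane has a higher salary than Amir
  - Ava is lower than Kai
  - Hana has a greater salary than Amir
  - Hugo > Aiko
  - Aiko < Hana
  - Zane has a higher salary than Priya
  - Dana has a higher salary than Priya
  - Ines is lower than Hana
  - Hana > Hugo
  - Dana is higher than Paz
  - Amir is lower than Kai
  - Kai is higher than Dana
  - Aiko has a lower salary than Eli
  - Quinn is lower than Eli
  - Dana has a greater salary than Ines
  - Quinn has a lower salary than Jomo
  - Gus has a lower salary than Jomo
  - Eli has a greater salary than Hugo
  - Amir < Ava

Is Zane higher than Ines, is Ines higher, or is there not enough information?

undetermined

Following every chain through Ines: above Ines we get Dana, Kai, Hana.
Zane is not reached, and no chain runs the other way from Zane to Ines.
So the given relations leave the order of Ines and Zane undetermined.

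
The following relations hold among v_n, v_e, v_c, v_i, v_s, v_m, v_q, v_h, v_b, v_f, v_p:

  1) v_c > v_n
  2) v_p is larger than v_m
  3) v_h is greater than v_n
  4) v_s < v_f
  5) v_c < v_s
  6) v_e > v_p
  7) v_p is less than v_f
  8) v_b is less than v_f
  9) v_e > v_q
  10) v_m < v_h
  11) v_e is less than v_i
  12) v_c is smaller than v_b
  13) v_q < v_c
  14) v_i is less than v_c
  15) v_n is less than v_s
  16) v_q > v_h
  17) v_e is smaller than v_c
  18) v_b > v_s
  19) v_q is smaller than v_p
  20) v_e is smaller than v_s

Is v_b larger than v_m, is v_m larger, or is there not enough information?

v_b

The relevant relations are v_m < v_h; v_h < v_q; v_q < v_p; v_p < v_e; v_e < v_i; v_i < v_c; v_c < v_s; v_s < v_b.
Chaining these gives v_m < v_h < v_q < v_p < v_e < v_i < v_c < v_s < v_b.
So v_b is larger.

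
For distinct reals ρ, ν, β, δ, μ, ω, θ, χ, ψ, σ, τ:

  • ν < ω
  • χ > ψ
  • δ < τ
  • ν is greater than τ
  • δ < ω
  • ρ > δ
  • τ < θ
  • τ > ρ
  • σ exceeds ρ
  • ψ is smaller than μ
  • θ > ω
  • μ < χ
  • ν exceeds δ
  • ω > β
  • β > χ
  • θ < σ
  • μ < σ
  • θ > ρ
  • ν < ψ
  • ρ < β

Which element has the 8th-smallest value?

β

Chaining the given pairs: δ < ρ < τ < ν < ψ < μ < χ < β < ω < θ < σ.
Counting 8 from the smallest end gives β.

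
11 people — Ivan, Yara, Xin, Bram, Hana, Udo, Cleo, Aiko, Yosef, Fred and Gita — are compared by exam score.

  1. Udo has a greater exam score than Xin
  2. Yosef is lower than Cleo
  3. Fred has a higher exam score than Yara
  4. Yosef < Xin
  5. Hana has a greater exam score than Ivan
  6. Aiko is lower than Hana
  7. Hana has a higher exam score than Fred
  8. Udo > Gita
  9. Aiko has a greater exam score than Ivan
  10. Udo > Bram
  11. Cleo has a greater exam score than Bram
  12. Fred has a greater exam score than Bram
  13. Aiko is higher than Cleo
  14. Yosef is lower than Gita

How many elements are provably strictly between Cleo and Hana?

Chaining upward from Cleo reaches: Aiko.
Chaining downward from Hana reaches: Yara, Yosef, Bram, Ivan, Aiko, Fred.
Strictly between Cleo and Hana are those in both lists: Aiko — 1 element.

1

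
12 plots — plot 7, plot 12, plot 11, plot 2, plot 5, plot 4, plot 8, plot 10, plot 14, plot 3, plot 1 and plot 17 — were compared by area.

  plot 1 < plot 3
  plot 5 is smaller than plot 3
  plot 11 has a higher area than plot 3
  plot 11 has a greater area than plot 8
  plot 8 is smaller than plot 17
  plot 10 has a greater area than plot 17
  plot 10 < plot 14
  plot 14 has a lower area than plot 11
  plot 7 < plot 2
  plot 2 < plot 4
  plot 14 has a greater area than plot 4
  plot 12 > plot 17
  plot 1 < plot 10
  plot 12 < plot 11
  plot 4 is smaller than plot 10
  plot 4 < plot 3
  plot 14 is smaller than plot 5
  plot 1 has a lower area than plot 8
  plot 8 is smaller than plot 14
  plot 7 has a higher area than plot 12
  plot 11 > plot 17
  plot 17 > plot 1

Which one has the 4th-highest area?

The consecutive relations fix a unique order: plot 1 < plot 8 < plot 17 < plot 12 < plot 7 < plot 2 < plot 4 < plot 10 < plot 14 < plot 5 < plot 3 < plot 11.
Counting 4 from the largest end gives plot 14.

plot 14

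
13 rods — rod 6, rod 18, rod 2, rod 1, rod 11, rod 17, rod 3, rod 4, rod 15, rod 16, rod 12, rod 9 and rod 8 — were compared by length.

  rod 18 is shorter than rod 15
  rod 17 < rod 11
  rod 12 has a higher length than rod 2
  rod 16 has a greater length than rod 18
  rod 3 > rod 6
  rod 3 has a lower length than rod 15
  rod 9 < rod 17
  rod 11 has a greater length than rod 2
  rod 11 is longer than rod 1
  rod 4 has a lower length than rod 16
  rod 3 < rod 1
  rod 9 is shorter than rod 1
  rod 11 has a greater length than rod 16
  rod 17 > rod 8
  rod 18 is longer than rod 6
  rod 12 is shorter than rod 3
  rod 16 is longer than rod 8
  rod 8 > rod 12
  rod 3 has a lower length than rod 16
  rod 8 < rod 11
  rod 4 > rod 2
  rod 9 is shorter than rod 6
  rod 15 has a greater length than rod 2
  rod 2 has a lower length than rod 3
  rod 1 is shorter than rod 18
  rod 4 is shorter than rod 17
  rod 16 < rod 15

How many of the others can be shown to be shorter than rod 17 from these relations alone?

5

Directly below rod 17: rod 9, rod 4, rod 8.
One step further: rod 2, rod 12 (5 so far).
Nothing else is reachable below rod 17; 5 in all.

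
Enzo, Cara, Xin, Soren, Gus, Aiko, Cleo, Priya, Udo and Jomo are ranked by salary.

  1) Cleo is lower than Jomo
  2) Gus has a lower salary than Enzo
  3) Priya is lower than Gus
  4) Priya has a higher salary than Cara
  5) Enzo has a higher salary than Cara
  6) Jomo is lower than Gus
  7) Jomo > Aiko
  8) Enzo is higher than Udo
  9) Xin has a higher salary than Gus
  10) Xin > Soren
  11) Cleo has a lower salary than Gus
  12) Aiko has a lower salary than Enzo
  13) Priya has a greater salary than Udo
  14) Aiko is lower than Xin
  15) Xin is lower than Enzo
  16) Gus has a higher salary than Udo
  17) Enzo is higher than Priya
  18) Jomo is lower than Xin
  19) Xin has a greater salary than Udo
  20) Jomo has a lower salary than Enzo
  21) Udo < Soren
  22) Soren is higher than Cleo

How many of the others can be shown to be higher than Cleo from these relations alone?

The elements the relations force above Cleo are Soren, Jomo, Gus, Xin, Enzo — no chain reaches any other.
That is 5.

5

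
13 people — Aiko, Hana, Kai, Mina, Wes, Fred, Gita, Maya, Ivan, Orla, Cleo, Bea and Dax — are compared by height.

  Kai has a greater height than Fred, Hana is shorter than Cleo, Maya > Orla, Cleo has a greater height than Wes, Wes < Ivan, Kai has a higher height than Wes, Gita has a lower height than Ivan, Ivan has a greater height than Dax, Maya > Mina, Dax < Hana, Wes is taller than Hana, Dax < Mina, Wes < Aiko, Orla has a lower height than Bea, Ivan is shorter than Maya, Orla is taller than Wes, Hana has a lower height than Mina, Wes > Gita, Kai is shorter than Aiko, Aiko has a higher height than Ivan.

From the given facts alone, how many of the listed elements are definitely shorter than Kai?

Directly below Kai: Wes, Fred.
One step further: Hana, Gita (4 so far).
One step further: Dax (5 so far).
No other element is forced below Kai by the given relations, so the count is 5.

5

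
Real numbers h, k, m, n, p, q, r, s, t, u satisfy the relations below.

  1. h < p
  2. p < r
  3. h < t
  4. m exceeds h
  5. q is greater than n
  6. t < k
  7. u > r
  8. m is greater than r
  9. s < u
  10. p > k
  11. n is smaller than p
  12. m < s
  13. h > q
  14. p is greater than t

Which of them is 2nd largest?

s

Piecing the relations together gives one ordering: n < q < h < t < k < p < r < m < s < u.
Counting 2 from the largest end gives s.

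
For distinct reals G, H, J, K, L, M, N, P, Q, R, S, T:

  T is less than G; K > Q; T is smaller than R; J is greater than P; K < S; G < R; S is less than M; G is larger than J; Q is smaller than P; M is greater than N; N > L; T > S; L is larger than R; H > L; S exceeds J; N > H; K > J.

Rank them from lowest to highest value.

Q < P < J < K < S < T < G < R < L < H < N < M

The consecutive links are each given: Q < P; P < J; J < K; K < S; S < T; T < G; G < R; R < L; L < H; H < N; N < M.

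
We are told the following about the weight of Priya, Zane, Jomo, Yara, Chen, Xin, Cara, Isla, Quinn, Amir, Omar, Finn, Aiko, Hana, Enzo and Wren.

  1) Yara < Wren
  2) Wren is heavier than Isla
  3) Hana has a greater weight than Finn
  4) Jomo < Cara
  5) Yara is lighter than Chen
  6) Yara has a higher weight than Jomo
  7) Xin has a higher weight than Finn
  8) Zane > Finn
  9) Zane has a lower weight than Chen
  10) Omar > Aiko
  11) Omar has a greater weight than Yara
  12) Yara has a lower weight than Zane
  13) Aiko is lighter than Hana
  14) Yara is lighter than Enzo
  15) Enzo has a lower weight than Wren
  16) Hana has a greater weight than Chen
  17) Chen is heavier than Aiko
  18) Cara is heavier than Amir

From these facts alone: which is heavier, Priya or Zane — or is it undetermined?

Following every chain through Priya: nothing is chained to Priya.
Zane is not reached, and no chain runs the other way from Zane to Priya.
So the given relations leave the order of Priya and Zane undetermined.

undetermined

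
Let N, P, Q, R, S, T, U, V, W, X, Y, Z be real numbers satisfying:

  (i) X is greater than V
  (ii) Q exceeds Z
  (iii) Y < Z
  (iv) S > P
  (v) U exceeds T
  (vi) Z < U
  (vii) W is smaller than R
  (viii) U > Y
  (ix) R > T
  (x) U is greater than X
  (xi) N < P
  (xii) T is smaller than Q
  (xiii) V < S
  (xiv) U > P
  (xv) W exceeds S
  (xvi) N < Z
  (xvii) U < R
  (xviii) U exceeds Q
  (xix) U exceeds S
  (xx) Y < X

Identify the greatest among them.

Chaining downward from R: directly below it, T, W, U; then P, Y, Z, S, Q, X; then V, N.
That covers every other element, and nothing is given above R, so R is the greatest.

R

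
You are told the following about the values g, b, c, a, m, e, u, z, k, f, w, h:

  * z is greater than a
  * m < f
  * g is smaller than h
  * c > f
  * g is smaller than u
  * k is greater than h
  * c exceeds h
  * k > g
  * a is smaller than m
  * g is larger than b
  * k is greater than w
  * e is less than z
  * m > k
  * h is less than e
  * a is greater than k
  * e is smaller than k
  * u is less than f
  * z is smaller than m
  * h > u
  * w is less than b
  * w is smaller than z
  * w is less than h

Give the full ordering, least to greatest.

Nothing is placed below w, so it is least; from there w < b; b < g; g < u; u < h; h < e; e < k; k < a; a < z; z < m; m < f; f < c, each given directly.

w < b < g < u < h < e < k < a < z < m < f < c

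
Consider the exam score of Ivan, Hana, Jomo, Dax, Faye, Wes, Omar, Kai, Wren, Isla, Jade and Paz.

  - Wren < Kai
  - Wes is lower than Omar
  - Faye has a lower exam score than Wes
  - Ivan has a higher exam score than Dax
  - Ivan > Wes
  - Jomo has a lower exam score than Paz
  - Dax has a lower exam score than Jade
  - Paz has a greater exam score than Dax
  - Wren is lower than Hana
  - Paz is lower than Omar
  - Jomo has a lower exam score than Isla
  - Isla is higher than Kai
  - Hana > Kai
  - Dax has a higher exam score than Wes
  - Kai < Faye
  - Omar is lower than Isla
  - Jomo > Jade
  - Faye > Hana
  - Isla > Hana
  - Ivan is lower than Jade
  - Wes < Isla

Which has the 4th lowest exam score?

Piecing the relations together gives one ordering: Wren < Kai < Hana < Faye < Wes < Dax < Ivan < Jade < Jomo < Paz < Omar < Isla.
The 4th smallest is Faye.

Faye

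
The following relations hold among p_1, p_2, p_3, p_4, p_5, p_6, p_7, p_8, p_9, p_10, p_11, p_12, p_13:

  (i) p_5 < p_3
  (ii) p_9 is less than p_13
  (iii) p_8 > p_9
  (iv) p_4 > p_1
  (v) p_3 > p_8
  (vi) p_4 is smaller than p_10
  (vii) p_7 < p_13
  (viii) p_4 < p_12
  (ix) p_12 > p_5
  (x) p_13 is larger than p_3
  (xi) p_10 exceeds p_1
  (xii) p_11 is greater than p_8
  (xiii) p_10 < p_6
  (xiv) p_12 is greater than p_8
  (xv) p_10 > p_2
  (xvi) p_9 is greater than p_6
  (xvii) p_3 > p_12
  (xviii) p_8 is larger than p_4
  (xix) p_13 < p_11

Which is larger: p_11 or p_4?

Chaining the given relations: p_4 < p_10 < p_6 < p_9 < p_8 < p_12 < p_3 < p_13 < p_11.
So p_4 < p_11; p_11 is the larger of the two.

p_11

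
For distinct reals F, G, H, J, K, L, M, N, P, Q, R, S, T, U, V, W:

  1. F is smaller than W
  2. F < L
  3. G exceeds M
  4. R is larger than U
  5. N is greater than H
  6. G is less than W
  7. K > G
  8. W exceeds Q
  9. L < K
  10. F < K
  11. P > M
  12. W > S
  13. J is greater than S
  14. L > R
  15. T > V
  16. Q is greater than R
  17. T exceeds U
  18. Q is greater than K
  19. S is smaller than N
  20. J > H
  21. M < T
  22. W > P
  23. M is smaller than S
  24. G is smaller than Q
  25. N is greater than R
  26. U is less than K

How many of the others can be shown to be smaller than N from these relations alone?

Directly below N: S, R, H.
One step further: M, U (5 so far).
No other element is forced below N by the given relations, so the count is 5.

5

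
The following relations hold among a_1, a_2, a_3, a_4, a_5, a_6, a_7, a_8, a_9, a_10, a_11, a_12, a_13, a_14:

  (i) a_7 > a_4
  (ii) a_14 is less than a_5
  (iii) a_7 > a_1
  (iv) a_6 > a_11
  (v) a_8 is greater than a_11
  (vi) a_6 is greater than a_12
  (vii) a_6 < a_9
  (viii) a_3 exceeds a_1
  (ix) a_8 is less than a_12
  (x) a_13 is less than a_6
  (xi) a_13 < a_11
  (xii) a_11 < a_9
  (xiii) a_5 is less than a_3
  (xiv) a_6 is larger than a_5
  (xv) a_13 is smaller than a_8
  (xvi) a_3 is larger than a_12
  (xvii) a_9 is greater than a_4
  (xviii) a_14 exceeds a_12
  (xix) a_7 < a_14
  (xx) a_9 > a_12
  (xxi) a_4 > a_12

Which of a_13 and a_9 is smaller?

Link the given pairs in sequence: a_13 < a_11; a_11 < a_8; a_8 < a_12; a_12 < a_14; a_14 < a_5; a_5 < a_6; a_6 < a_9.
Together: a_13 < a_11 < a_8 < a_12 < a_14 < a_5 < a_6 < a_9.
So a_13 < a_9; a_13 is the smaller of the two.

a_13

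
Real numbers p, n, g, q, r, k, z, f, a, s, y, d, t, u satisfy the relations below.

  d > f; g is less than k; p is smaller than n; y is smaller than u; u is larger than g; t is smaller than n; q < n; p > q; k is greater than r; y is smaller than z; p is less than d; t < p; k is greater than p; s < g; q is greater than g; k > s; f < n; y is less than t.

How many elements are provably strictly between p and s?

2

Chaining upward from s reaches: g, q, k, u, n, d.
Chaining downward from p reaches: y, g, q, t.
Strictly between s and p are those in both lists: g, q — 2 elements.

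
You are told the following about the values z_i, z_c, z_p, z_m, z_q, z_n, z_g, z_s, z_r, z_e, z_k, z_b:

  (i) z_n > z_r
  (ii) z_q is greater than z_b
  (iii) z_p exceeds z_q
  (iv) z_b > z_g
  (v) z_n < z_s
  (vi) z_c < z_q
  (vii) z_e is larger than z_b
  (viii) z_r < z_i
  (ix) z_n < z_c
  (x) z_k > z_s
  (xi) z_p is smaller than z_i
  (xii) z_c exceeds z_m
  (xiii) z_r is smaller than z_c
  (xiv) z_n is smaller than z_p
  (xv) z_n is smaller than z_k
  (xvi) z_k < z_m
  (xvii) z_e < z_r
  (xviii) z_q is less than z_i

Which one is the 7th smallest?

z_k

Chaining the given pairs: z_g < z_b < z_e < z_r < z_n < z_s < z_k < z_m < z_c < z_q < z_p < z_i.
Counting 7 from the smallest end gives z_k.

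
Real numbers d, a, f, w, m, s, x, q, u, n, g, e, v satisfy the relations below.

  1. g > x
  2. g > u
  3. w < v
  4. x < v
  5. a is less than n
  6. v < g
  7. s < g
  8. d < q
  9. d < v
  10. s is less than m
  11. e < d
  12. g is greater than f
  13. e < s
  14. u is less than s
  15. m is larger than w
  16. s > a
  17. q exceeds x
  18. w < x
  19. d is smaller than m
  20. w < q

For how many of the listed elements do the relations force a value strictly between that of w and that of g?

The relations place w below g. An element lies strictly between them when it is forced above w and also forced below g.
Above w: {x, v, q, m}. Below g: {e, x, d, a, v, f, u, s}.
Intersection: {x, v} — 2.

2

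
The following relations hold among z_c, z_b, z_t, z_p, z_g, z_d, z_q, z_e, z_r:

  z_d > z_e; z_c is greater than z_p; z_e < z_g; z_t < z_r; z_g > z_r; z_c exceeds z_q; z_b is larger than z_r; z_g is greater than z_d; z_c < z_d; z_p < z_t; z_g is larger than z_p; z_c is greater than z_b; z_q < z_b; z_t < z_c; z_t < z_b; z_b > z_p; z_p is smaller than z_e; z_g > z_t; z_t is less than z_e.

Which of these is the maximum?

z_g

Chaining downward from z_g: directly below it, z_p, z_t, z_r, z_e, z_d; then z_c; then z_q, z_b.
That covers every other element, and nothing is given above z_g, so z_g is the maximum.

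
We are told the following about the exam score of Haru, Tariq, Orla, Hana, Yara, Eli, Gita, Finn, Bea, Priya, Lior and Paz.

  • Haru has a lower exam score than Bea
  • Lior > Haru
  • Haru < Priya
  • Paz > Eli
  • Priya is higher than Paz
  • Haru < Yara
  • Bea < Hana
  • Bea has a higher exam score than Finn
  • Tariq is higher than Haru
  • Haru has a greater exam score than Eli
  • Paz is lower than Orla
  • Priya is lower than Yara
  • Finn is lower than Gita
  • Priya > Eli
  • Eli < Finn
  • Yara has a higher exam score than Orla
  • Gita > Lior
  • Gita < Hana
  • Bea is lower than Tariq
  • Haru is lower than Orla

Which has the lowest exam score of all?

Paz is not least since Eli < Paz; Haru is not least since Eli < Haru; Finn is not least since Eli < Finn; Lior is not least since Haru < Lior; Bea is not least since Haru < Bea; Orla is not least since Paz < Orla; Gita is not least since Finn < Gita; Priya is not least since Eli < Priya; Hana is not least since Bea < Hana; Yara is not least since Haru < Yara; Tariq is not least since Haru < Tariq.
Only Eli has nothing below it, so Eli is the lowest exam score.

Eli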